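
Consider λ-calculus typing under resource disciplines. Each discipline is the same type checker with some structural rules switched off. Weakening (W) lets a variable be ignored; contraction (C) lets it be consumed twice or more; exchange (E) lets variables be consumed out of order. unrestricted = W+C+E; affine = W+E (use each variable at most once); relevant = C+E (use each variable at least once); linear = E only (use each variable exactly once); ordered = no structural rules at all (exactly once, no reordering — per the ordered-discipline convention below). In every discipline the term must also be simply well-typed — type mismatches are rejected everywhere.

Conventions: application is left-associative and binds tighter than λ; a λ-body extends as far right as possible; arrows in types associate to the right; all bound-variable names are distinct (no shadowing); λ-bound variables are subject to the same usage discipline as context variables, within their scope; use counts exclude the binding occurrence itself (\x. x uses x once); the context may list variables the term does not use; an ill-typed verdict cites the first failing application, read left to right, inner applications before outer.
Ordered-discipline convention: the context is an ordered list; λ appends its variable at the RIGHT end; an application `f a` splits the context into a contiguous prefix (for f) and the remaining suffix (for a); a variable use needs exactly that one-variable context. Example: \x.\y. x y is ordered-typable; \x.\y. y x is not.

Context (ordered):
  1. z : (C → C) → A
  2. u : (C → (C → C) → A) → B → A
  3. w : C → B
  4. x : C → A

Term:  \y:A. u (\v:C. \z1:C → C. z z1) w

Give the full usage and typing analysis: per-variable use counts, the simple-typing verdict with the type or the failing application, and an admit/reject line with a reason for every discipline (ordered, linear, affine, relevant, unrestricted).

counts: z=1; u=1; w=1; x=0; y (bound)=0; v (bound)=0; z1 (bound)=1
left-to-right use order: u, z, z1, w
typing: ill-typed: a function awaiting B gets C → B
ordered ✗ (fails simple typing)
linear ✗ (a type mismatch blocks all five)
affine ✗ (the type mismatch rejects it)
relevant ✗ (not simply typable)
unrestricted ✗ (fails simple typing)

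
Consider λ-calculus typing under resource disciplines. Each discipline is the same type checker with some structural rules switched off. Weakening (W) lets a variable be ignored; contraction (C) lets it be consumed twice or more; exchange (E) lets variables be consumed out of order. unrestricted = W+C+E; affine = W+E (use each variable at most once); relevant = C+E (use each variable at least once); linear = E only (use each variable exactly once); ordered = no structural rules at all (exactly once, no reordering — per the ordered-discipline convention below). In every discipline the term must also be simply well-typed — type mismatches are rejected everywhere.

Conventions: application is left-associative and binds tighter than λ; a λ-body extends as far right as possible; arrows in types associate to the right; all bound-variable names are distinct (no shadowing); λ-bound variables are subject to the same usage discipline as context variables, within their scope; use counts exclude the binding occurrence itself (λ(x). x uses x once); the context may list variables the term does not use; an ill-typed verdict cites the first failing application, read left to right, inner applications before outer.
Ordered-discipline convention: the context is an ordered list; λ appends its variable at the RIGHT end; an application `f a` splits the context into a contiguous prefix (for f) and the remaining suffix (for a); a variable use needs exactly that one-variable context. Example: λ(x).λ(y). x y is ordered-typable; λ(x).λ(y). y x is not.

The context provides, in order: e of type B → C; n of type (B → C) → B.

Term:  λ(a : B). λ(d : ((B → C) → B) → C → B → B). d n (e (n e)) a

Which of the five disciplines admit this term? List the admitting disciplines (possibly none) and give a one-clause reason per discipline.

admitted by: relevant, unrestricted
variable uses: e=2, n=2, a (λ-bound)=1, d (λ-bound)=1
left-to-right use order: d, n, e, n, e, a
typing: ✓ — B → (((B → C) → B) → C → B → B) → B
ordered ✗ (uses contraction: e ×2, n ×2)
linear ✗ (uses contraction: e ×2, n ×2)
affine ✗ (uses contraction: e ×2, n ×2)
relevant ✓ (at least one use each (e, n, a, d))
unrestricted ✓ (typability at B → (((B → C) → B) → C → B → B) → B is all that's needed)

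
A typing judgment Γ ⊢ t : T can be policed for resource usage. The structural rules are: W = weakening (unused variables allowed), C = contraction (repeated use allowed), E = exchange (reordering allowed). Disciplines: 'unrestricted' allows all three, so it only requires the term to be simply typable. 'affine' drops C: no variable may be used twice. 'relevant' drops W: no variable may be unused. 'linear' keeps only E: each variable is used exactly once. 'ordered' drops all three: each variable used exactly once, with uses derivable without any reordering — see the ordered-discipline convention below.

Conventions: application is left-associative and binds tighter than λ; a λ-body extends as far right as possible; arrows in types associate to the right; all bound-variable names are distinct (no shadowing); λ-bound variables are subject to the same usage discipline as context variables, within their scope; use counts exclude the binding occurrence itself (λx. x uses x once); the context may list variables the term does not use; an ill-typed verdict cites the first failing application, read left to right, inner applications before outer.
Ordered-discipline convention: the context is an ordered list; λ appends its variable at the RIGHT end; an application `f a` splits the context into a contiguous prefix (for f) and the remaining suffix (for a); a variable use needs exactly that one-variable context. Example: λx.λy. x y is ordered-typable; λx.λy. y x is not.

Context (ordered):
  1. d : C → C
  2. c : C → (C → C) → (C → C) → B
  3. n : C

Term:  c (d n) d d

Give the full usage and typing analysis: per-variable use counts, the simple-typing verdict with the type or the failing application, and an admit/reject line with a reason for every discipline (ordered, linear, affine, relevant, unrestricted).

usage: d: 3; c: 1; n: 1
order of uses: c, d, n, d, d
typing: well-typed — term : B
ordered: ✗, repeated use of d ×3
linear: ✗, repeated use of d ×3
affine: ✗, repeated use of d ×3
relevant: ✓, d, c, n: all used, weakening unneeded
unrestricted: ✓, well-typed at B; no restrictions here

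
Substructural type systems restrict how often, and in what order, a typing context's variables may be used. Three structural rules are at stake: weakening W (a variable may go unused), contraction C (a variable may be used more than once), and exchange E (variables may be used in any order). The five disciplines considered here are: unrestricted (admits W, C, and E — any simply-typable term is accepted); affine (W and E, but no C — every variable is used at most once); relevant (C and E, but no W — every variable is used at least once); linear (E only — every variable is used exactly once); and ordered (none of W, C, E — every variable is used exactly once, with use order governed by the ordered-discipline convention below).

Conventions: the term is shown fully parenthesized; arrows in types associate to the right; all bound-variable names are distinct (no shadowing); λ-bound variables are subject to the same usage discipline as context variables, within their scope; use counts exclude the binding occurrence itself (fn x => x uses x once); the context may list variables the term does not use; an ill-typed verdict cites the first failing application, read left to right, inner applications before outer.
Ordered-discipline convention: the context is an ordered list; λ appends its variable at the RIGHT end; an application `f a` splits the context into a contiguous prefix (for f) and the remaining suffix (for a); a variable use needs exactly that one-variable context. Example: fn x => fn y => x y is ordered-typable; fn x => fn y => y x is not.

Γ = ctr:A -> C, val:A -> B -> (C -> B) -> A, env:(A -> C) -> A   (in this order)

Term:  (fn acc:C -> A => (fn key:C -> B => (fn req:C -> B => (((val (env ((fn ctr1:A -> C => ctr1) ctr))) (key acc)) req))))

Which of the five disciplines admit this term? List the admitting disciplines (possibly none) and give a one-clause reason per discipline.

admitted in: none
use counts: ctr=1, val=1, env=1, acc (λ-bound)=1, key (λ-bound)=1, req (λ-bound)=1, ctr1 (λ-bound)=1
order of uses: val, env, ctr1, ctr, key, acc, req
typing: ill-typed: a function awaiting C gets C -> A
ordered ✗ (fails simple typing)
linear ✗ (a type mismatch blocks all five)
affine ✗ (the type mismatch rejects it)
relevant ✗ (not simply typable)
unrestricted ✗ (fails simple typing)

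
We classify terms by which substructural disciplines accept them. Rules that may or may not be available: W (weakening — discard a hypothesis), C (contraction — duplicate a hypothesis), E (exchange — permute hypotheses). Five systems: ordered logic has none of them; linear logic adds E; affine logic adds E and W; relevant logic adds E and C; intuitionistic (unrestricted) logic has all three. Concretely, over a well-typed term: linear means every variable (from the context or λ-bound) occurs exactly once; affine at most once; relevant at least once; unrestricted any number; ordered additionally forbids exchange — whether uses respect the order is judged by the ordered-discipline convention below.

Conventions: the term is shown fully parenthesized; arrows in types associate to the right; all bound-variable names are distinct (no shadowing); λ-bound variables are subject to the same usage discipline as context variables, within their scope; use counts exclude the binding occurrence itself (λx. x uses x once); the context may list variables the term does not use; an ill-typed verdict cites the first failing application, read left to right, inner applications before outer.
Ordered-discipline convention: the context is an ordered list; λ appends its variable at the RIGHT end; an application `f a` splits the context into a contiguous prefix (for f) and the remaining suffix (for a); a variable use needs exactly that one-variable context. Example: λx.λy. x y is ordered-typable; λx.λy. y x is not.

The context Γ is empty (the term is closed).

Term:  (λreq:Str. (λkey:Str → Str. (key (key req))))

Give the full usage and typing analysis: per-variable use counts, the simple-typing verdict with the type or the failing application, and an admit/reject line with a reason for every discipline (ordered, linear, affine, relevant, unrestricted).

usage: req [bound]: 1; key [bound]: 2
use order (left to right): key, key, req
typing: well-typed at Str → (Str → Str) → Str
ordered: ✗ — key ×2 used more than once (contraction)
linear: ✗ — key ×2 used more than once (contraction)
affine: ✗ — key ×2 used more than once (contraction)
relevant: ✓ — req, key: all used, weakening unneeded
unrestricted: ✓ — well-typed at Str → (Str → Str) → Str; no restrictions here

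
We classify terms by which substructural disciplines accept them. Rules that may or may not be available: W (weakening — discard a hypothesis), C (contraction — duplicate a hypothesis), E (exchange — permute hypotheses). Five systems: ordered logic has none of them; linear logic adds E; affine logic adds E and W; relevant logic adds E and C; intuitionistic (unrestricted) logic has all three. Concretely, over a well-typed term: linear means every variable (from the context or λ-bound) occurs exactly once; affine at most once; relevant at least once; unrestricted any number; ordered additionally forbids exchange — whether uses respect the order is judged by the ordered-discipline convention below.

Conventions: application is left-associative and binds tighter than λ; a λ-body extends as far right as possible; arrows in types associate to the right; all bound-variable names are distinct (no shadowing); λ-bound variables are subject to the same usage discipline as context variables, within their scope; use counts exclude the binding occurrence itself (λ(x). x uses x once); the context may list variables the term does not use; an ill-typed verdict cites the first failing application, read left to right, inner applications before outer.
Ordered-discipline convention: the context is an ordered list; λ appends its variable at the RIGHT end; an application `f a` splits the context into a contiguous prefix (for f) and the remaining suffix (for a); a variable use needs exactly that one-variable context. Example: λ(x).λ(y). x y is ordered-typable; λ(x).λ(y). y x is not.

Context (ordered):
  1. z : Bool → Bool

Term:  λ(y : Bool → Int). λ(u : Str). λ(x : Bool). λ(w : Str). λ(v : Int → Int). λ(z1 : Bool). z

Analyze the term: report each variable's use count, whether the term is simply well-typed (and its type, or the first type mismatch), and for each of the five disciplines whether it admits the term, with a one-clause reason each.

variable uses: z: 1; y [bound]: 0; u [bound]: 0; x [bound]: 0; w [bound]: 0; v [bound]: 0; z1 [bound]: 0
left-to-right use order: z
typing: well-typed — term : (Bool → Int) → Str → Bool → Str → (Int → Int) → Bool → Bool → Bool
ordered: ✗ — y, u, x, w, v, z1 left unused
linear: ✗ — y, u, x, w, v, z1 left unused
affine: ✓ — at most one use each (z, y, u, x, w, v, z1)
relevant: ✗ — y, u, x, w, v, z1 left unused
unrestricted: ✓ — simply typable at (Bool → Int) → Str → Bool → Str → (Int → Int) → Bool → Bool → Bool; W, C, E all held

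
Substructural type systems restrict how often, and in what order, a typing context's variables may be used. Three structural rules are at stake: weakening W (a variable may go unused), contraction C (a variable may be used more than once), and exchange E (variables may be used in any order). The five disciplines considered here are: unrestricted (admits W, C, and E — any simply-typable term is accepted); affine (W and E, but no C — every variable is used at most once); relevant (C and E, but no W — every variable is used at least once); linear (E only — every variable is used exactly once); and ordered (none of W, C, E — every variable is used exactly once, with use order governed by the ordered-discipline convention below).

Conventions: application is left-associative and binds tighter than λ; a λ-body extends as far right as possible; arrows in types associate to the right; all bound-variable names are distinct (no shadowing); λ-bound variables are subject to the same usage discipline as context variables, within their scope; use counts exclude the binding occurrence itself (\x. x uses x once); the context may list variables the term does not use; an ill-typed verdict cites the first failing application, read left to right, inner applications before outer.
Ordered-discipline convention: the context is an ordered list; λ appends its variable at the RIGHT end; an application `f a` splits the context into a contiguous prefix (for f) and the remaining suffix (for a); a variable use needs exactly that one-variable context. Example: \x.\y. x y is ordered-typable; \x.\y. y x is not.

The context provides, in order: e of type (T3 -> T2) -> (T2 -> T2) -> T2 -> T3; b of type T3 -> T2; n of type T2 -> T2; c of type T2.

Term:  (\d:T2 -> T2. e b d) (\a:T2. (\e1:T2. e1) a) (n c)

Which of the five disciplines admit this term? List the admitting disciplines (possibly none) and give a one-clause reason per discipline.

admitted in: ordered, linear, affine, relevant, unrestricted
usage: e=1; b=1; n=1; c=1; d (bound)=1; a (bound)=1; e1 (bound)=1
uses in reading order: e, b, d, e1, a, n, c
typing: ✓ — T3
ordered ✓ (e, b, n, c, d, a, e1: once each, no exchange needed)
linear ✓ (single use per variable (e, b, n, c, d, a, e1))
affine ✓ (none of e, b, n, c, d, a, e1 used more than once)
relevant ✓ (none of e, b, n, c, d, a, e1 goes unused)
unrestricted ✓ (well-typed at T3; no restrictions here)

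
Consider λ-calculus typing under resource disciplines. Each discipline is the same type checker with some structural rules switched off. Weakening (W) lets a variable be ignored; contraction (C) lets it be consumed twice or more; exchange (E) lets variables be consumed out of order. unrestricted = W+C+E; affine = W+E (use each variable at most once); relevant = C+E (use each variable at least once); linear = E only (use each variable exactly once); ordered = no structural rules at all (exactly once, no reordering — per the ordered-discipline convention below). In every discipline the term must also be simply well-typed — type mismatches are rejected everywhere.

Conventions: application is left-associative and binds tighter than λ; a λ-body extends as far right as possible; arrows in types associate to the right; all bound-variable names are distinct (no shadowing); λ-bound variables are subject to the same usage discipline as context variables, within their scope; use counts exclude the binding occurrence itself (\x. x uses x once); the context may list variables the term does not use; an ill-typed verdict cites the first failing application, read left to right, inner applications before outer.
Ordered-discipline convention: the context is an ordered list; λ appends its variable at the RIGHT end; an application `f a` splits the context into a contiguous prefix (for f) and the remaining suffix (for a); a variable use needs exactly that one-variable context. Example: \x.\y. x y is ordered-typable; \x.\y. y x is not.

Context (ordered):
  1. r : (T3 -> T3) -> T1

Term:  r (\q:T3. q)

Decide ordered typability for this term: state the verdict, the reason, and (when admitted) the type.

yes — one use each (r, q); ordered split holds; term : T1
counts: r ×1, q [bound] ×1
order of uses: r, q
typing: the term checks, with type T1
summary: ordered ✓; linear ✓; affine ✓; relevant ✓; unrestricted ✓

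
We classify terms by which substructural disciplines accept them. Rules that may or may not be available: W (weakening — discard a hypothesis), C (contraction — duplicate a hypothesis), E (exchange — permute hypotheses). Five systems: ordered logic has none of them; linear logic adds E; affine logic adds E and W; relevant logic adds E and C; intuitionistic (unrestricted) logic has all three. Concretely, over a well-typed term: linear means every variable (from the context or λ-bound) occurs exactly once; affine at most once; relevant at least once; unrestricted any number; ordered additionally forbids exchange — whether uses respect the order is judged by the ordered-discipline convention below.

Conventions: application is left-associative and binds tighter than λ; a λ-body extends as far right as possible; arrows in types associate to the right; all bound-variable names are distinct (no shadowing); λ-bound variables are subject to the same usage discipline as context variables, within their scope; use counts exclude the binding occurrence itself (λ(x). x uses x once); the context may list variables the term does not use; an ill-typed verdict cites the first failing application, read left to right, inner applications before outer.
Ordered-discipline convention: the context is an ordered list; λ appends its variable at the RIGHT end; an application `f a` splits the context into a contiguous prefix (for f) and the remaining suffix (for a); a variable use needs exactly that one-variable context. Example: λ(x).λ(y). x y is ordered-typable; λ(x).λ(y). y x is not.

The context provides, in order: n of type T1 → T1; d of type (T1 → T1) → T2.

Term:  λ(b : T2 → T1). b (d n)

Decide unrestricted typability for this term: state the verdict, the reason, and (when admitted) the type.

yes — typability at (T2 → T1) → T1 is all that's needed; term : (T2 → T1) → T1
variable uses: n: 1, d: 1, b (bound): 1
use order (left to right): b, d, n
typing: well-typed — term : (T2 → T1) → T1
across the five disciplines: ordered ✗ | linear ✓ | affine ✓ | relevant ✓ | unrestricted ✓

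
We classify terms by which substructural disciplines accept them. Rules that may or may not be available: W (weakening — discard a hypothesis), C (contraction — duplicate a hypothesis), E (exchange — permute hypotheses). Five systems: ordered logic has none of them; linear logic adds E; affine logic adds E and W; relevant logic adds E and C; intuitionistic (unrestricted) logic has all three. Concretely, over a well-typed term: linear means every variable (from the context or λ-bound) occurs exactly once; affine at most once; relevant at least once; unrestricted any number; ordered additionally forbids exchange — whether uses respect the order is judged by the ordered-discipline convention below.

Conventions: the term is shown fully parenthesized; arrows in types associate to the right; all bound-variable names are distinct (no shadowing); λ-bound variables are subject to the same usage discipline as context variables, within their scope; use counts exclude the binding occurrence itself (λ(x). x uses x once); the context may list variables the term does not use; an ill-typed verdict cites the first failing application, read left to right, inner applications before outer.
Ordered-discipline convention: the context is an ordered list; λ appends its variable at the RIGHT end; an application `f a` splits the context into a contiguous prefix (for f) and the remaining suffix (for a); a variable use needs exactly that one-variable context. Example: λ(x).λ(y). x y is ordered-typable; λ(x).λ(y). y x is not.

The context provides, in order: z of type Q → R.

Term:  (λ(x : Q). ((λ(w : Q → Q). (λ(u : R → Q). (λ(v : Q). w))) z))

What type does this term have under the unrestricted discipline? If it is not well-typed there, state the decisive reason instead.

not well-typed under unrestricted — a type mismatch blocks all five
counts: z=1, x (bound)=0, w (bound)=1, u (bound)=0, v (bound)=0
left-to-right use order: w, z
typing: ill-typed: a function awaiting Q → Q gets Q → R
all disciplines: ordered ✗ | linear ✗ | affine ✗ | relevant ✗ | unrestricted ✗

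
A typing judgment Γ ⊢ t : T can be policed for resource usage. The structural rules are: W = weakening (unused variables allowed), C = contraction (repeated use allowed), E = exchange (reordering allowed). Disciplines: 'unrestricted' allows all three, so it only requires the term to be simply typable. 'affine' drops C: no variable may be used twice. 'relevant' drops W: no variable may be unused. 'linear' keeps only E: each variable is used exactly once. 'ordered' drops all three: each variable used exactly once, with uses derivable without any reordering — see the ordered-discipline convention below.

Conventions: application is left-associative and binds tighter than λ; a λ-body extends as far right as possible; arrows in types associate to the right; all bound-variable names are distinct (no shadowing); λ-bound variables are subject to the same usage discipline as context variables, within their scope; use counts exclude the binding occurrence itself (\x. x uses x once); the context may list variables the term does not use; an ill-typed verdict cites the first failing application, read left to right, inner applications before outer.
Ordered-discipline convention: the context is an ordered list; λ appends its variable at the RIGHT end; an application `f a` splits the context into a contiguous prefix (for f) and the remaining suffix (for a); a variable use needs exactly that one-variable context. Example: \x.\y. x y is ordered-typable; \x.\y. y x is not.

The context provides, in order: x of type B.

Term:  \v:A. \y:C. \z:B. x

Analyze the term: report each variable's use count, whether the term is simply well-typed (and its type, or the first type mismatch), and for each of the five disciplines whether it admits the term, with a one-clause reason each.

counts: x=1; v (bound)=0; y (bound)=0; z (bound)=0
order of uses: x
typing: the term checks, with type A → C → B → B
ordered: ✗, unused: v, y, z — weakening required
linear: ✗, unused: v, y, z — weakening required
affine: ✓, at most one use each (x, v, y, z)
relevant: ✗, unused: v, y, z — weakening required
unrestricted: ✓, typability at A → C → B → B is all that's needed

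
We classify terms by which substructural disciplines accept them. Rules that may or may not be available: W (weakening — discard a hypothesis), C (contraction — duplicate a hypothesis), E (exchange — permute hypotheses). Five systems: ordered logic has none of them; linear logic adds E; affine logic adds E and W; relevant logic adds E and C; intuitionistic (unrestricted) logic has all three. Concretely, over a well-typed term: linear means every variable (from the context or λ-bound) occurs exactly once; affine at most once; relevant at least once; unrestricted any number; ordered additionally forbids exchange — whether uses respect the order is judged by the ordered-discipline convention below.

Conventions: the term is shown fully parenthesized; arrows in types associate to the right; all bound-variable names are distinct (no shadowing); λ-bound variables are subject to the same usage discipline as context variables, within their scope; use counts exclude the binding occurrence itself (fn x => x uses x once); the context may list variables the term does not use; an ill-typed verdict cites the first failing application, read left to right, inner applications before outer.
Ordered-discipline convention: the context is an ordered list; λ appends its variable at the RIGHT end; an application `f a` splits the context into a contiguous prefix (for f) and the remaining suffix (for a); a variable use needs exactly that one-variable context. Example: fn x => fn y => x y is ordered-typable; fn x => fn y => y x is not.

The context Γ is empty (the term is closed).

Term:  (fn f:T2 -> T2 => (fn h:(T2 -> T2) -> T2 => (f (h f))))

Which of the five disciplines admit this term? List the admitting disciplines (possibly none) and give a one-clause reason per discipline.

admitting disciplines: relevant, unrestricted
use counts: f (λ-bound)=2; h (λ-bound)=1
use order (left to right): f, h, f
typing: the term checks, with type (T2 -> T2) -> ((T2 -> T2) -> T2) -> T2
ordered: ✗ — needs contraction — f ×2
linear: ✗ — needs contraction — f ×2
affine: ✗ — needs contraction — f ×2
relevant: ✓ — none of f, h goes unused
unrestricted: ✓ — typability at (T2 -> T2) -> ((T2 -> T2) -> T2) -> T2 is all that's needed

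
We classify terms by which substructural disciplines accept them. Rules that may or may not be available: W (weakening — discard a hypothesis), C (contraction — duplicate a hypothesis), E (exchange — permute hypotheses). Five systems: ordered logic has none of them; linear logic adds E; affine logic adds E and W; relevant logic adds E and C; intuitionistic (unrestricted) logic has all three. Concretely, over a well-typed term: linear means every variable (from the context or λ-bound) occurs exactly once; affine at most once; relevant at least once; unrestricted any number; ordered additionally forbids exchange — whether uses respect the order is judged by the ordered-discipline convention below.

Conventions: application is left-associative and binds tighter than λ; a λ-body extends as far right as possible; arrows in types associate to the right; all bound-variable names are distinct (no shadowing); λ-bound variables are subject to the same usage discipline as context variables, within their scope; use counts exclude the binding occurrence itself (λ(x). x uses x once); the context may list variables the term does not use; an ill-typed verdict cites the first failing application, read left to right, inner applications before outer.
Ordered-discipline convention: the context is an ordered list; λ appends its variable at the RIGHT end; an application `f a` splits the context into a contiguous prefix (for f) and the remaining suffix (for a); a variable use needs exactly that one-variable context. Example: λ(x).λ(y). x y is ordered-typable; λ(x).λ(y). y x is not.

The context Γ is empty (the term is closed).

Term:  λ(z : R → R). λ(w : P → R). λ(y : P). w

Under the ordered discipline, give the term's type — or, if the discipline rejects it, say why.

not well-typed under ordered — z, y never used (weakening)
use counts: z [bound] ×0, w [bound] ×1, y [bound] ×0
uses in reading order: w
typing: well-typed — term : (R → R) → (P → R) → P → P → R
per-discipline verdicts: ordered ✗ | linear ✗ | affine ✓ | relevant ✗ | unrestricted ✓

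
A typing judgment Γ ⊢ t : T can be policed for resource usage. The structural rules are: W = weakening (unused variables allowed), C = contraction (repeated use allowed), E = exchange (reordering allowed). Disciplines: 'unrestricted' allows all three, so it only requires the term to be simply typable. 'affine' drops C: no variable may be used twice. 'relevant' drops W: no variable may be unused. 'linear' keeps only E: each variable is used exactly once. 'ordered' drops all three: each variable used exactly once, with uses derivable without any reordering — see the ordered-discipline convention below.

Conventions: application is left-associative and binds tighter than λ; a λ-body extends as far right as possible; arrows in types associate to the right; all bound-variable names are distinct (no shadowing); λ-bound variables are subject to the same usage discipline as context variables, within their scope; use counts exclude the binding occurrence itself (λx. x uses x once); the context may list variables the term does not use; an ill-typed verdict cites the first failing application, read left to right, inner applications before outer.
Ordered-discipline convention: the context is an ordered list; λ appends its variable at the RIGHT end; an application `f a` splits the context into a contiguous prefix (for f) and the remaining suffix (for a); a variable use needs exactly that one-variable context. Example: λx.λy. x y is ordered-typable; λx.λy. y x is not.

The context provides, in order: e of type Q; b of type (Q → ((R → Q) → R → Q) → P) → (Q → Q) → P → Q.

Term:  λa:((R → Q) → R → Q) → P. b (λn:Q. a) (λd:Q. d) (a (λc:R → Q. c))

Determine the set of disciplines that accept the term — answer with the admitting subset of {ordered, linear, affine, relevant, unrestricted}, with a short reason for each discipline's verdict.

admitting disciplines: unrestricted
usage: e=0; b=1; a [bound]=2; n [bound]=0; d [bound]=1; c [bound]=1
order of uses: b, a, d, a, c
typing: well-typed — term : (((R → Q) → R → Q) → P) → Q
ordered: ✗ — uses contraction: a ×2; unused: e, n — weakening required
linear: ✗ — uses contraction: a ×2; unused: e, n — weakening required
affine: ✗ — uses contraction: a ×2
relevant: ✗ — unused: e, n — weakening required
unrestricted: ✓ — simply typable at (((R → Q) → R → Q) → P) → Q; W, C, E all held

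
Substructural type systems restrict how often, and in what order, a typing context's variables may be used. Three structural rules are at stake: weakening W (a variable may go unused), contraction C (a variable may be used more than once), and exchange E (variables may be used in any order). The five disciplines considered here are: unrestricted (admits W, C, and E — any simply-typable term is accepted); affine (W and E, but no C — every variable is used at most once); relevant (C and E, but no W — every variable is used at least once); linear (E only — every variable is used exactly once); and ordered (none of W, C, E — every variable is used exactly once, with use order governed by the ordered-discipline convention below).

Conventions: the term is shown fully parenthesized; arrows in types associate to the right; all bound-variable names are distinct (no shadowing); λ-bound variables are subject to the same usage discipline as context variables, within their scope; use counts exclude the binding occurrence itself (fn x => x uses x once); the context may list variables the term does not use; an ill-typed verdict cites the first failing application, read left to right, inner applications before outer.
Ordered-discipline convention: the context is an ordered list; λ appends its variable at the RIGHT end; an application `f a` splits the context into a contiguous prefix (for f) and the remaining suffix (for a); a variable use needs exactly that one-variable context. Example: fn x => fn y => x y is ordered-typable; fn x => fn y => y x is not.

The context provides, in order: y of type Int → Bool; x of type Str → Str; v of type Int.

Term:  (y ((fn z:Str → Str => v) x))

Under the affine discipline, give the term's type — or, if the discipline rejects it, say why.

term : Bool
use counts: y ×1, x ×1, v ×1, z (λ-bound) ×0
order of uses: y, v, x
typing: ✓ — Bool
all disciplines: ordered ✗ · linear ✗ · affine ✓ · relevant ✗ · unrestricted ✓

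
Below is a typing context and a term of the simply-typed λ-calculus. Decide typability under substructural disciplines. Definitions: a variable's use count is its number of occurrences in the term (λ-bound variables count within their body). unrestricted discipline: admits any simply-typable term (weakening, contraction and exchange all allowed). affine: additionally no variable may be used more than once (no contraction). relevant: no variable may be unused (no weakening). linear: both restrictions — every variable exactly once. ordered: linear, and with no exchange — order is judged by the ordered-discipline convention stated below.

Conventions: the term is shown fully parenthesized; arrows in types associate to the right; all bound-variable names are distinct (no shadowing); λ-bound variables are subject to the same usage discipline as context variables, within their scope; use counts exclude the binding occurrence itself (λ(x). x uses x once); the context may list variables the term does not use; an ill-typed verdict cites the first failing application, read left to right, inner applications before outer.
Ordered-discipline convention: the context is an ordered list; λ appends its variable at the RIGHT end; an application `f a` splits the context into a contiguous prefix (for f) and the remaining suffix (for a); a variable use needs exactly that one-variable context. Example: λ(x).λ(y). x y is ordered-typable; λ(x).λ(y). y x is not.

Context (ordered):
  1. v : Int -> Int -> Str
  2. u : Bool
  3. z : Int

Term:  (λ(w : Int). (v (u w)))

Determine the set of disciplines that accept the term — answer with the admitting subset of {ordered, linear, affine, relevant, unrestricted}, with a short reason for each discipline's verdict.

accepted by: none
use counts: v: 1; u: 1; z: 0; w (λ-bound): 1
order of uses: v, u, w
typing: ill-typed: non-function type Bool applied to an argument
ordered: ✗, the type mismatch rejects it
linear: ✗, not simply typable
affine: ✗, fails simple typing
relevant: ✗, a type mismatch blocks all five
unrestricted: ✗, the type mismatch rejects it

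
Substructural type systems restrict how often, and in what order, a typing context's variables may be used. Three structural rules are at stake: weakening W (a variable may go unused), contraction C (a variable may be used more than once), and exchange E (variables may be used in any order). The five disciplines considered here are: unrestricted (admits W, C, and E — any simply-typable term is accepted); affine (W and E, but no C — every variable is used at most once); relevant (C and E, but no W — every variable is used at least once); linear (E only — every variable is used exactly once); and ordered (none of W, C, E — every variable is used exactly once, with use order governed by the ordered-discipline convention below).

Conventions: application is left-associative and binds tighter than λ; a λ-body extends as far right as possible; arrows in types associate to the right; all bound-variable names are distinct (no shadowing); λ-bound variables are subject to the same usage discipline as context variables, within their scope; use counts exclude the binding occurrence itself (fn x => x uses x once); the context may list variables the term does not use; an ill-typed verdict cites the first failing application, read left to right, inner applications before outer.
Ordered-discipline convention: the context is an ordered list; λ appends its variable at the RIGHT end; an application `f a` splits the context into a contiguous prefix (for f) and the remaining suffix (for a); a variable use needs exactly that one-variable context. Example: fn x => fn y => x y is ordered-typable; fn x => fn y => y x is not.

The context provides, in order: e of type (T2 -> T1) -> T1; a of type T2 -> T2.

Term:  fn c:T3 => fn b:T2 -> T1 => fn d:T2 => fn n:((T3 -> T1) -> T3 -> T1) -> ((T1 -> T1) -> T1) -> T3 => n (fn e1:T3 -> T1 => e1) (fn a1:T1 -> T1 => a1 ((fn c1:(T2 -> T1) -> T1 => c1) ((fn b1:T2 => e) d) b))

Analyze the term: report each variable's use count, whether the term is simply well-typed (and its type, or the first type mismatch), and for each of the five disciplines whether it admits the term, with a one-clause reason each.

counts: e: 1; a: 0; c (bound): 0; b (bound): 1; d (bound): 1; n (bound): 1; e1 (bound): 1; a1 (bound): 1; c1 (bound): 1; b1 (bound): 0
left-to-right use order: n, e1, a1, c1, e, d, b
typing: ✓ — T3 -> (T2 -> T1) -> T2 -> (((T3 -> T1) -> T3 -> T1) -> ((T1 -> T1) -> T1) -> T3) -> T3
ordered ✗ (a, c, b1 never used (weakening))
linear ✗ (a, c, b1 never used (weakening))
affine ✓ (e, a, c, b, d, n, e1, a1, c1, b1: no repeats, contraction unneeded)
relevant ✗ (a, c, b1 never used (weakening))
unrestricted ✓ (typability at T3 -> (T2 -> T1) -> T2 -> (((T3 -> T1) -> T3 -> T1) -> ((T1 -> T1) -> T1) -> T3) -> T3 is all that's needed)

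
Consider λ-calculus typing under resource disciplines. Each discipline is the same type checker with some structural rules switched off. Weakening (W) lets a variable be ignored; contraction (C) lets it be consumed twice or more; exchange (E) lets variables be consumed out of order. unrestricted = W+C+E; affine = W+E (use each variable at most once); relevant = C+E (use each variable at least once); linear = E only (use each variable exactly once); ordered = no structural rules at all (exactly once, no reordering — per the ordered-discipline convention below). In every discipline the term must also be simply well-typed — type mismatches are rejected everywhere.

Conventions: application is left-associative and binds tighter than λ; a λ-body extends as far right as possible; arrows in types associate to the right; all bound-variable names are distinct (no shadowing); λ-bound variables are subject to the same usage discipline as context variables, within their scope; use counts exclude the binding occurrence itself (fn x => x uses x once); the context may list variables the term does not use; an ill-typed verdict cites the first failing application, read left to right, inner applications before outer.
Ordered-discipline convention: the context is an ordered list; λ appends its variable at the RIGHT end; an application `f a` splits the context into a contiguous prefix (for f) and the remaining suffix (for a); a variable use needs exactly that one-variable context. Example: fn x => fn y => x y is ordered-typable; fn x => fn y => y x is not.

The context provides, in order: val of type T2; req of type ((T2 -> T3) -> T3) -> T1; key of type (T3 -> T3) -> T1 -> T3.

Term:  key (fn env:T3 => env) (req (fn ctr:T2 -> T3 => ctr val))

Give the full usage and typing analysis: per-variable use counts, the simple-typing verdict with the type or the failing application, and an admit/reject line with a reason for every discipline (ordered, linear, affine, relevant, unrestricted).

usage: val: 1×; req: 1×; key: 1×; env [bound]: 1×; ctr [bound]: 1×
use order (left to right): key, env, req, ctr, val
typing: the term checks, with type T3
ordered: ✗ — no ordered split (uses run key, env, req, ctr, val)
linear: ✓ — each of val, req, key, env, ctr used exactly once
affine: ✓ — at most one use each (val, req, key, env, ctr)
relevant: ✓ — none of val, req, key, env, ctr goes unused
unrestricted: ✓ — well-typed at T3; no restrictions here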